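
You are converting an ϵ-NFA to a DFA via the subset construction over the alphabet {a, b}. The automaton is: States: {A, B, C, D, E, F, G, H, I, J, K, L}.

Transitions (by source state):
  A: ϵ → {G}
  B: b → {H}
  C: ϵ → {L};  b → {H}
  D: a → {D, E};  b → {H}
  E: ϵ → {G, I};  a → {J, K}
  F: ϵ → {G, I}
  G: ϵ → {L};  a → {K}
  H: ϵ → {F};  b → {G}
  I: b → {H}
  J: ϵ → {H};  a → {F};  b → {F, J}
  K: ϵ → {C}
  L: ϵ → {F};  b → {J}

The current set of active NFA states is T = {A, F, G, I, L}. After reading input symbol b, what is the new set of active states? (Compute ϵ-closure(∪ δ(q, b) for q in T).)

I on b → {H}.
L on b → {J}.
No b-transition from A, F, G.
Union after reading b: {H, J}.
Now take the ϵ-closure:
From H via ϵ: add F.
From F via ϵ: add G, I.
From G via ϵ: add L.
No new states can be added; the closed set is {F, G, H, I, J, L}.

{F, G, H, I, J, L}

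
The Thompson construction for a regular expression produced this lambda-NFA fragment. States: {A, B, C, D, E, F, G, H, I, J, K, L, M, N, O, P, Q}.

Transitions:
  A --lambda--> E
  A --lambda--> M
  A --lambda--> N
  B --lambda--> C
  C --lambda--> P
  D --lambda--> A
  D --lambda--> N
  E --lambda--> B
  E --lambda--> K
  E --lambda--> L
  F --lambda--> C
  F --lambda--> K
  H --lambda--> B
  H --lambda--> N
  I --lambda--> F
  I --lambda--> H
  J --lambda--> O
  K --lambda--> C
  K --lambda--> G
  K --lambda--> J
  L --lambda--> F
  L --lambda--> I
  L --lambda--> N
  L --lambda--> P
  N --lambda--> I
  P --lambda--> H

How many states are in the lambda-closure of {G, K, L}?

Start with {G, K, L}.
From K via lambda: add C, J.
From L via lambda: add F, I, N, P.
From I via lambda: add H.
From J via lambda: add O.
From H via lambda: add B.
lambda-closure = {B, C, F, G, H, I, J, K, L, N, O, P}, which has 12 states.

12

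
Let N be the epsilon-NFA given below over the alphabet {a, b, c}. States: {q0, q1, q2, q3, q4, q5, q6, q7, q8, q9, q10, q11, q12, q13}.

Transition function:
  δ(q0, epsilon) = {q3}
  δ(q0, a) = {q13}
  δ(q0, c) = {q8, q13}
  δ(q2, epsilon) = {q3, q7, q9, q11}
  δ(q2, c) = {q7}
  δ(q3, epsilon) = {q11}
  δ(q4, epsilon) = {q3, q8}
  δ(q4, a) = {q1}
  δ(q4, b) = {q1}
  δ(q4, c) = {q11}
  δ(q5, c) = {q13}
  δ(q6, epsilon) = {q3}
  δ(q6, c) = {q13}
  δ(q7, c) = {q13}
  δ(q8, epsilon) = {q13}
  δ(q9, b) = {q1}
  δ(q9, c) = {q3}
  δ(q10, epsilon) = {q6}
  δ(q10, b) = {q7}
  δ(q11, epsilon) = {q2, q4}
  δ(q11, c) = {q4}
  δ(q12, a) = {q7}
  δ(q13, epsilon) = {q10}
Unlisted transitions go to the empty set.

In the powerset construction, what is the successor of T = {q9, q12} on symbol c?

{q2, q3, q4, q6, q7, q8, q9, q10, q11, q13}

q9 on c → {q3}.
No c-transition from q12.
Union after reading c: {q3}.
Now take the epsilon-closure:
From q3 via epsilon: add q11.
From q11 via epsilon: add q2, q4.
From q2 via epsilon: add q7, q9.
From q4 via epsilon: add q8.
From q8 via epsilon: add q13.
From q13 via epsilon: add q10.
From q10 via epsilon: add q6.
No new states can be added; the closed set is {q2, q3, q4, q6, q7, q8, q9, q10, q11, q13}.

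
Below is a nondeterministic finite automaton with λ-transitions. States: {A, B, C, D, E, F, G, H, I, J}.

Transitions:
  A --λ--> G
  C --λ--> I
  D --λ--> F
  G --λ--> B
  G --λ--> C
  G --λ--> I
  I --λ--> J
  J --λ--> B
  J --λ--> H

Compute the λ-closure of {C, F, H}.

Start with {C, F, H}.
From C via λ: add I.
From I via λ: add J.
From J via λ: add B.
No new states can be added; the closed set is {B, C, F, H, I, J}.

{B, C, F, H, I, J}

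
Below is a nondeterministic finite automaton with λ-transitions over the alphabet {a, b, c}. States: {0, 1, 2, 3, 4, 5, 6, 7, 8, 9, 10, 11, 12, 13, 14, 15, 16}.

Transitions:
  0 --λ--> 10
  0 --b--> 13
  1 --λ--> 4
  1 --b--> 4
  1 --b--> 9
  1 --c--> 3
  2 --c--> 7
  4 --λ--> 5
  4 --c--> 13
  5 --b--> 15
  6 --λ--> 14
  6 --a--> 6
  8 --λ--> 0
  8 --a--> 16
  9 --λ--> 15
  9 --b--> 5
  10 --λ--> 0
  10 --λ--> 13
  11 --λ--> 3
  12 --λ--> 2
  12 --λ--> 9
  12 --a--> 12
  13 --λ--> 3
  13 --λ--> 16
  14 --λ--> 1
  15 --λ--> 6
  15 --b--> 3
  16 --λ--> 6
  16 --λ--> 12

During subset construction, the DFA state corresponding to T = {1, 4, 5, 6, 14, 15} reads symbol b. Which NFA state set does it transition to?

{1, 3, 4, 5, 6, 9, 14, 15}

1 on b → {4, 9}.
5 on b → {15}.
15 on b → {3}.
No b-transition from 4, 6, 14.
Union after reading b: {3, 4, 9, 15}.
Now take the λ-closure:
From 4 via λ: add 5.
From 15 via λ: add 6.
From 6 via λ: add 14.
From 14 via λ: add 1.
No new states can be added; the closed set is {1, 3, 4, 5, 6, 9, 14, 15}.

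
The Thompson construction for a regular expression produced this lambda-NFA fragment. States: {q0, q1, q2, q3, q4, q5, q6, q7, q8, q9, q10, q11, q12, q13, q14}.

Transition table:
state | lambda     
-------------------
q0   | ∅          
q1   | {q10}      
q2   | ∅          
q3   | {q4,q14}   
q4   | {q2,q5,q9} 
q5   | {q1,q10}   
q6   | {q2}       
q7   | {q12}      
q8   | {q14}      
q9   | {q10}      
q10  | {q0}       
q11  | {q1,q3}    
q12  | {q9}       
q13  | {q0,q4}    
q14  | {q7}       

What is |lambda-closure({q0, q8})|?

7

Start with {q0, q8}.
From q8 via lambda: add q14.
From q14 via lambda: add q7.
From q7 via lambda: add q12.
From q12 via lambda: add q9.
From q9 via lambda: add q10.
lambda-closure = {q0, q7, q8, q9, q10, q12, q14}, which has 7 states.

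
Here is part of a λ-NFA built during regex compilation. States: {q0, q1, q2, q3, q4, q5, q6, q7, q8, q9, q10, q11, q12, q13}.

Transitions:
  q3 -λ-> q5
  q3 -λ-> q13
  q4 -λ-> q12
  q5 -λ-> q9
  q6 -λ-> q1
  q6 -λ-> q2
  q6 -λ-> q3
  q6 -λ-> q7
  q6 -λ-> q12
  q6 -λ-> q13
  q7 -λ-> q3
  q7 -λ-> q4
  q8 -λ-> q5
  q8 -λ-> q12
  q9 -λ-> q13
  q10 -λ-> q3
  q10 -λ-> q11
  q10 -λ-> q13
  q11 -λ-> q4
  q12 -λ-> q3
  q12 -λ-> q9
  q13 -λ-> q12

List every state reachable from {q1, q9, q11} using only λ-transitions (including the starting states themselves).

Start with {q1, q9, q11}.
From q9 via λ: add q13.
From q11 via λ: add q4.
From q4 via λ: add q12.
From q12 via λ: add q3.
From q3 via λ: add q5.
No new states can be added; the closed set is {q1, q3, q4, q5, q9, q11, q12, q13}.

{q1, q3, q4, q5, q9, q11, q12, q13}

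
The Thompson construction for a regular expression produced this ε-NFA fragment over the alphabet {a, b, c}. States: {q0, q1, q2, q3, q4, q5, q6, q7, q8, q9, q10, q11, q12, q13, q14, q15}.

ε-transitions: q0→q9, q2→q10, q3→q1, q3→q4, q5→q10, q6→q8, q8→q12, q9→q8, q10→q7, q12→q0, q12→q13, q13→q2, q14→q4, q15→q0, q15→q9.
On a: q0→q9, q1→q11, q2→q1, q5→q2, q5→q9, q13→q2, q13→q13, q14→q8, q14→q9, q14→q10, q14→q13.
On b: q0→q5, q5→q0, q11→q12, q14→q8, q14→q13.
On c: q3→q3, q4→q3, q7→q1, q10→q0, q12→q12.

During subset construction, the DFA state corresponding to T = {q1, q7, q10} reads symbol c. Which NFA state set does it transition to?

q7 on c → {q1}.
q10 on c → {q0}.
No c-transition from q1.
Union after reading c: {q0, q1}.
Now take the ε-closure:
From q0 via ε: add q9.
From q9 via ε: add q8.
From q8 via ε: add q12.
From q12 via ε: add q13.
From q13 via ε: add q2.
From q2 via ε: add q10.
From q10 via ε: add q7.
No new states can be added; the closed set is {q0, q1, q2, q7, q8, q9, q10, q12, q13}.

{q0, q1, q2, q7, q8, q9, q10, q12, q13}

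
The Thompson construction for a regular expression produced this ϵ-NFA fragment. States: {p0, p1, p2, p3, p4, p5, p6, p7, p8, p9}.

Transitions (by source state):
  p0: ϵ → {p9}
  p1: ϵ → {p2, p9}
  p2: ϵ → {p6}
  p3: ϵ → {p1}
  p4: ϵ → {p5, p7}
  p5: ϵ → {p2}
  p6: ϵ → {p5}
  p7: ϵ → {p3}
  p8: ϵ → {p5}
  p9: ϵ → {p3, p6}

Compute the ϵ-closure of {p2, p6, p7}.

Start with {p2, p6, p7}.
From p6 via ϵ: add p5.
From p7 via ϵ: add p3.
From p3 via ϵ: add p1.
From p1 via ϵ: add p9.
No new states can be added; the closed set is {p1, p2, p3, p5, p6, p7, p9}.

{p1, p2, p3, p5, p6, p7, p9}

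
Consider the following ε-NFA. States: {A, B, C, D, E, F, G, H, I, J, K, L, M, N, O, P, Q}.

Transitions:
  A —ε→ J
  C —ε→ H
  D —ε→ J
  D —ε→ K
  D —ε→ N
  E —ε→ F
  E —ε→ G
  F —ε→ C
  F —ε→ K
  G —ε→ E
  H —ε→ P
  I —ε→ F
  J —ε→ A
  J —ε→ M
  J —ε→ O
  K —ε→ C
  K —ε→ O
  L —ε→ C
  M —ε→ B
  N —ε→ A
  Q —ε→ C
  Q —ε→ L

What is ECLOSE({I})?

{C, F, H, I, K, O, P}

Start with {I}.
From I via ε: add F.
From F via ε: add C, K.
From C via ε: add H.
From K via ε: add O.
From H via ε: add P.
No new states can be added; the closed set is {C, F, H, I, K, O, P}.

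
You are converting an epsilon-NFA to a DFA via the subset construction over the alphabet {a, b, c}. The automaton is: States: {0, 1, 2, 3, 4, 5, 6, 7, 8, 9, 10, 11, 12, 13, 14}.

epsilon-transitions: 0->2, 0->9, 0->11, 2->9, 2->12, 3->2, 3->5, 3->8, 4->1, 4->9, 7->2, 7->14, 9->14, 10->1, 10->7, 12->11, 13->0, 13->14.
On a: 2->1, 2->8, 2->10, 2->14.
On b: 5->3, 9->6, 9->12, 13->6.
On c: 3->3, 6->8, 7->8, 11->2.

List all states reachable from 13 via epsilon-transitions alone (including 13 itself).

Start with {13}.
From 13 via epsilon: add 0, 14.
From 0 via epsilon: add 2, 9, 11.
From 2 via epsilon: add 12.
No new states can be added; the closed set is {0, 2, 9, 11, 12, 13, 14}.

{0, 2, 9, 11, 12, 13, 14}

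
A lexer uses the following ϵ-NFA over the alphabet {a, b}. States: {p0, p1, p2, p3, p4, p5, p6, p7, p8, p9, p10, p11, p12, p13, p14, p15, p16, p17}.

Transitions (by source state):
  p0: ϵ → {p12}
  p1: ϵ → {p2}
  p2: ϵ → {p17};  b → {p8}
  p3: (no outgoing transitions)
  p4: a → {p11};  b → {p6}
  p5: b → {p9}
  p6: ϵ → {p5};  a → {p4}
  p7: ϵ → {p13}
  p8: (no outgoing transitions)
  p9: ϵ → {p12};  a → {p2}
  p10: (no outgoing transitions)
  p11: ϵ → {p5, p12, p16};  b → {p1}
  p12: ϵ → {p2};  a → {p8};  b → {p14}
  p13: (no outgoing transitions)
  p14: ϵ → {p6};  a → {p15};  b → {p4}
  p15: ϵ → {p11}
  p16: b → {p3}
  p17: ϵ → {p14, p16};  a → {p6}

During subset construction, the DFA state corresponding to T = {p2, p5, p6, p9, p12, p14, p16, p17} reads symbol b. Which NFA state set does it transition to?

p2 on b → {p8}.
p5 on b → {p9}.
p12 on b → {p14}.
p14 on b → {p4}.
p16 on b → {p3}.
No b-transition from p6, p9, p17.
Union after reading b: {p3, p4, p8, p9, p14}.
Now take the ϵ-closure:
From p9 via ϵ: add p12.
From p14 via ϵ: add p6.
From p6 via ϵ: add p5.
From p12 via ϵ: add p2.
From p2 via ϵ: add p17.
From p17 via ϵ: add p16.
No new states can be added; the closed set is {p2, p3, p4, p5, p6, p8, p9, p12, p14, p16, p17}.

{p2, p3, p4, p5, p6, p8, p9, p12, p14, p16, p17}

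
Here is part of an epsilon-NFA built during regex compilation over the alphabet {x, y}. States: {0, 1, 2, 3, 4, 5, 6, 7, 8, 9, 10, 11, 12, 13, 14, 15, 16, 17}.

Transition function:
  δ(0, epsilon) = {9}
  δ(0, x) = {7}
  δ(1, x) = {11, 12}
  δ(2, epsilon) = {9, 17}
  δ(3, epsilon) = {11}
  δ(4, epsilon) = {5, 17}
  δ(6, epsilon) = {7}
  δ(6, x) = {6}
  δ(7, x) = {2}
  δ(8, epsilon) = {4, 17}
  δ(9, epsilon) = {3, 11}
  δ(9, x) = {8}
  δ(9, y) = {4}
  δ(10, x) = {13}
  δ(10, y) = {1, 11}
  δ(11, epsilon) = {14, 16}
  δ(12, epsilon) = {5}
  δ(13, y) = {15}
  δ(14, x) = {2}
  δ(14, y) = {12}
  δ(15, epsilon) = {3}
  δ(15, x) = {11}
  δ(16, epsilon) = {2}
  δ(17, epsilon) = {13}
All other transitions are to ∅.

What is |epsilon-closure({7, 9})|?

Start with {7, 9}.
From 9 via epsilon: add 3, 11.
From 11 via epsilon: add 14, 16.
From 16 via epsilon: add 2.
From 2 via epsilon: add 17.
From 17 via epsilon: add 13.
epsilon-closure = {2, 3, 7, 9, 11, 13, 14, 16, 17}, which has 9 states.

9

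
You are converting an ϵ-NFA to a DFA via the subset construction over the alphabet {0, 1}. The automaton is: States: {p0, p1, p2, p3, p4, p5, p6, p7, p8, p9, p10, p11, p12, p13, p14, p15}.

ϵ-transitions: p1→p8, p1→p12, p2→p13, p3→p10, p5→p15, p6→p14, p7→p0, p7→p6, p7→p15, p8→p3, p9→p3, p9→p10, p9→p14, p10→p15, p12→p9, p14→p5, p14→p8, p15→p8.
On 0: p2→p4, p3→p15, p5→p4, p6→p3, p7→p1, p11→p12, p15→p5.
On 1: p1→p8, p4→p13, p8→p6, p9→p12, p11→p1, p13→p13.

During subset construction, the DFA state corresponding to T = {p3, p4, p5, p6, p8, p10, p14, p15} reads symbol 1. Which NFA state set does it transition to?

p4 on 1 → {p13}.
p8 on 1 → {p6}.
No 1-transition from p3, p5, p6, p10, p14, p15.
Union after reading 1: {p6, p13}.
Now take the ϵ-closure:
From p6 via ϵ: add p14.
From p14 via ϵ: add p5, p8.
From p5 via ϵ: add p15.
From p8 via ϵ: add p3.
From p3 via ϵ: add p10.
No new states can be added; the closed set is {p3, p5, p6, p8, p10, p13, p14, p15}.

{p3, p5, p6, p8, p10, p13, p14, p15}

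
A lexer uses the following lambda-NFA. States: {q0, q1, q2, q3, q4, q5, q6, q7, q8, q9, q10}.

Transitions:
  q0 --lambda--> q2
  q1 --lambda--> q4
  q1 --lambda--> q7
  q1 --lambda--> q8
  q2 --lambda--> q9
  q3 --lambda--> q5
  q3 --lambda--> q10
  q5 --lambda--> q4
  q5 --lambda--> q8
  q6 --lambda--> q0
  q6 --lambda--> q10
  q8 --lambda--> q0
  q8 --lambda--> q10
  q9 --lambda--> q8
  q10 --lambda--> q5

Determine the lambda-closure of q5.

{q0, q2, q4, q5, q8, q9, q10}

Start with {q5}.
From q5 via lambda: add q4, q8.
From q8 via lambda: add q0, q10.
From q0 via lambda: add q2.
From q2 via lambda: add q9.
No new states can be added; the closed set is {q0, q2, q4, q5, q8, q9, q10}.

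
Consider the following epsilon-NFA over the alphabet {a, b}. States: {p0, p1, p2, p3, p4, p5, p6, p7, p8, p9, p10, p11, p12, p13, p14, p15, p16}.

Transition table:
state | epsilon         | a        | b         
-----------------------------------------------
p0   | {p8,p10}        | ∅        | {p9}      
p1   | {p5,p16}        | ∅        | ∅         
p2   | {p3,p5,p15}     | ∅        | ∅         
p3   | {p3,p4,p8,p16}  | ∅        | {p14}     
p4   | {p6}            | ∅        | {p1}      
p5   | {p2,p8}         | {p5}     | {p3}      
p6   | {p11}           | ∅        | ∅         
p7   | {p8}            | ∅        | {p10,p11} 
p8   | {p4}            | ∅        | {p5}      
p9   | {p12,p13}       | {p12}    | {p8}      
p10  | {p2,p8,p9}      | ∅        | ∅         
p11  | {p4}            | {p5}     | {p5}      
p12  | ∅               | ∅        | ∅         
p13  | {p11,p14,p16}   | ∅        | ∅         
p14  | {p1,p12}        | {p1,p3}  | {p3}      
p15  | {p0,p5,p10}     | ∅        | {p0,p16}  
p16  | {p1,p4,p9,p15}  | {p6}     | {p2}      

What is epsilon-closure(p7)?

Start with {p7}.
From p7 via epsilon: add p8.
From p8 via epsilon: add p4.
From p4 via epsilon: add p6.
From p6 via epsilon: add p11.
No new states can be added; the closed set is {p4, p6, p7, p8, p11}.

{p4, p6, p7, p8, p11}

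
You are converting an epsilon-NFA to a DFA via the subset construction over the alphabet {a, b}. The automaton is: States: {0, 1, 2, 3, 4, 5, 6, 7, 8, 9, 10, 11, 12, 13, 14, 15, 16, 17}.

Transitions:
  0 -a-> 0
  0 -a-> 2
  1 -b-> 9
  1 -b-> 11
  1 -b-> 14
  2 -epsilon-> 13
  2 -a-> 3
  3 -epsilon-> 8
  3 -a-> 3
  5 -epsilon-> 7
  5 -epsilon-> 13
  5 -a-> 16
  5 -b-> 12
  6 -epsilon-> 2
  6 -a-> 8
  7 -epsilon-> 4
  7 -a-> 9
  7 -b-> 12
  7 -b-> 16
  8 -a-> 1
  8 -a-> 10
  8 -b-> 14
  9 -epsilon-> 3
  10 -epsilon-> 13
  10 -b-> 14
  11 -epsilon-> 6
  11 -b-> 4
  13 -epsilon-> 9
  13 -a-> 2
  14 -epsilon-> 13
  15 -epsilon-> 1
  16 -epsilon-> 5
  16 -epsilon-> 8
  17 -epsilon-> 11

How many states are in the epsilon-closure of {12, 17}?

9

Start with {12, 17}.
From 17 via epsilon: add 11.
From 11 via epsilon: add 6.
From 6 via epsilon: add 2.
From 2 via epsilon: add 13.
From 13 via epsilon: add 9.
From 9 via epsilon: add 3.
From 3 via epsilon: add 8.
epsilon-closure = {2, 3, 6, 8, 9, 11, 12, 13, 17}, which has 9 states.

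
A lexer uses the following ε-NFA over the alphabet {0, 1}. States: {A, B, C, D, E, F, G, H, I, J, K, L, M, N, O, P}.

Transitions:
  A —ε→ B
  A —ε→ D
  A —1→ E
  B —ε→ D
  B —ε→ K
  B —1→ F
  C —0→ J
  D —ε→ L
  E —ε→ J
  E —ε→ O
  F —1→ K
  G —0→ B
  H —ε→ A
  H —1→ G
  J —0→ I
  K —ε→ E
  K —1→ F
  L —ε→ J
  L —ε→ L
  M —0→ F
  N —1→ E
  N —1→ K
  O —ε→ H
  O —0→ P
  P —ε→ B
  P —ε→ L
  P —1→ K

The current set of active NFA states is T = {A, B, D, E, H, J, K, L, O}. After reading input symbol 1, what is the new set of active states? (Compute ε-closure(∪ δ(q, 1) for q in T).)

A on 1 → {E}.
B on 1 → {F}.
H on 1 → {G}.
K on 1 → {F}.
No 1-transition from D, E, J, L, O.
Union after reading 1: {E, F, G}.
Now take the ε-closure:
From E via ε: add J, O.
From O via ε: add H.
From H via ε: add A.
From A via ε: add B, D.
From B via ε: add K.
From D via ε: add L.
No new states can be added; the closed set is {A, B, D, E, F, G, H, J, K, L, O}.

{A, B, D, E, F, G, H, J, K, L, O}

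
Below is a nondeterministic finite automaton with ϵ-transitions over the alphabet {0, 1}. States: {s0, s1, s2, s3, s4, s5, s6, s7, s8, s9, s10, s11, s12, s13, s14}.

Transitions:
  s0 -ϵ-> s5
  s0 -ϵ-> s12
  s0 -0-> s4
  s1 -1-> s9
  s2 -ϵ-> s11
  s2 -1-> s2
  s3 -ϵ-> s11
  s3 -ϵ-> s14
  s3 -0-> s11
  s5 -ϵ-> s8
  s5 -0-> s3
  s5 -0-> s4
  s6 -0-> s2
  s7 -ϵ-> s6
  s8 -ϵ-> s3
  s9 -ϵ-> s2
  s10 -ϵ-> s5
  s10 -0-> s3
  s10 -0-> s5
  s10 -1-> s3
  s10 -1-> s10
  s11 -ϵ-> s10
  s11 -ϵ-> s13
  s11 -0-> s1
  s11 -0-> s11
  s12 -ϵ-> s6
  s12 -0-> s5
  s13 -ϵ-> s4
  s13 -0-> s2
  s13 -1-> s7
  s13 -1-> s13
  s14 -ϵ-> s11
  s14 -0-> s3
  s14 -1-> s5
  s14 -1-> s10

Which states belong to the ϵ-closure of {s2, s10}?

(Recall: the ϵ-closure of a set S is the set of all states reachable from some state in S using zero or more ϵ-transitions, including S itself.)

{s2, s3, s4, s5, s8, s10, s11, s13, s14}

Start with {s2, s10}.
From s2 via ϵ: add s11.
From s10 via ϵ: add s5.
From s5 via ϵ: add s8.
From s11 via ϵ: add s13.
From s8 via ϵ: add s3.
From s13 via ϵ: add s4.
From s3 via ϵ: add s14.
No new states can be added; the closed set is {s2, s3, s4, s5, s8, s10, s11, s13, s14}.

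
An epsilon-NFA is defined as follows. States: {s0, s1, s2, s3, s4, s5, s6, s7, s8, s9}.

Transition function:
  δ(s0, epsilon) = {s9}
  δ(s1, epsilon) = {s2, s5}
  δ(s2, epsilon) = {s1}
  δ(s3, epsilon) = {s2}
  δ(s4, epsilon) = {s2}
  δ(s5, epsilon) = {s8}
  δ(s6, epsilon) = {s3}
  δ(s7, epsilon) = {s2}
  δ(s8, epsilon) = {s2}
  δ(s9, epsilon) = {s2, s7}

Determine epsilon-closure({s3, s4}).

{s1, s2, s3, s4, s5, s8}

Start with {s3, s4}.
From s3 via epsilon: add s2.
From s2 via epsilon: add s1.
From s1 via epsilon: add s5.
From s5 via epsilon: add s8.
No new states can be added; the closed set is {s1, s2, s3, s4, s5, s8}.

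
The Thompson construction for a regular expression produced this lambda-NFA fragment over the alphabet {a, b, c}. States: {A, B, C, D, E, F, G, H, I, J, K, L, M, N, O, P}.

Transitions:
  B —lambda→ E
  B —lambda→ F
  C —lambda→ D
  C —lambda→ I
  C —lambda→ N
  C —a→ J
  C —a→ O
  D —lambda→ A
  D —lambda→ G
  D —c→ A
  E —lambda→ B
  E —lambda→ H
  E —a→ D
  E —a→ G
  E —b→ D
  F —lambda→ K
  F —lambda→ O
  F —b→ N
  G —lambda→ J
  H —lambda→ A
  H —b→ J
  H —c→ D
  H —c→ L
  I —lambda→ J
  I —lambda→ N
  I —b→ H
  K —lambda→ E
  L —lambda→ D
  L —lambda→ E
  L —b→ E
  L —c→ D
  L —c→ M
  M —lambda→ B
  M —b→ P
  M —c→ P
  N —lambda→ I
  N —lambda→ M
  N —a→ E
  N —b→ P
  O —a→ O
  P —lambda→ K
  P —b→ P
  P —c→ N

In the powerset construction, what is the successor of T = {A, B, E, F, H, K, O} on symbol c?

{A, B, D, E, F, G, H, J, K, L, O}

H on c → {D, L}.
No c-transition from A, B, E, F, K, O.
Union after reading c: {D, L}.
Now take the lambda-closure:
From D via lambda: add A, G.
From L via lambda: add E.
From E via lambda: add B, H.
From G via lambda: add J.
From B via lambda: add F.
From F via lambda: add K, O.
No new states can be added; the closed set is {A, B, D, E, F, G, H, J, K, L, O}.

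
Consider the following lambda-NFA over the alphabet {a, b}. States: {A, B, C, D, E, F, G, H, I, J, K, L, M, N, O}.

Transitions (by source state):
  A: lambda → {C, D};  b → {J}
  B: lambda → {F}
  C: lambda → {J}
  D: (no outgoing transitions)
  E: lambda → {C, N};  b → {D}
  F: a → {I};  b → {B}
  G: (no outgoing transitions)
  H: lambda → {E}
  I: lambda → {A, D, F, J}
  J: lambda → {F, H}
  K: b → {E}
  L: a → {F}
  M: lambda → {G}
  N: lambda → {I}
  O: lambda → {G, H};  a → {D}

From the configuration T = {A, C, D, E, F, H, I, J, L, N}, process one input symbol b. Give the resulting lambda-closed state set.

A on b → {J}.
E on b → {D}.
F on b → {B}.
No b-transition from C, D, H, I, J, L, N.
Union after reading b: {B, D, J}.
Now take the lambda-closure:
From B via lambda: add F.
From J via lambda: add H.
From H via lambda: add E.
From E via lambda: add C, N.
From N via lambda: add I.
From I via lambda: add A.
No new states can be added; the closed set is {A, B, C, D, E, F, H, I, J, N}.

{A, B, C, D, E, F, H, I, J, N}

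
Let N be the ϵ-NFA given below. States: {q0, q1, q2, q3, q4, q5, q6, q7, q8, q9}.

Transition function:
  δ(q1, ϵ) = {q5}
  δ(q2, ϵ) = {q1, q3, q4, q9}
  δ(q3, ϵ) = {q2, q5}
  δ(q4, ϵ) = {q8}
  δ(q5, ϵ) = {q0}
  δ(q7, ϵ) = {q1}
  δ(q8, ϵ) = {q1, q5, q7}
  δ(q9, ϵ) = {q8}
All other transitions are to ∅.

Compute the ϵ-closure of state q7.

{q0, q1, q5, q7}

Start with {q7}.
From q7 via ϵ: add q1.
From q1 via ϵ: add q5.
From q5 via ϵ: add q0.
No new states can be added; the closed set is {q0, q1, q5, q7}.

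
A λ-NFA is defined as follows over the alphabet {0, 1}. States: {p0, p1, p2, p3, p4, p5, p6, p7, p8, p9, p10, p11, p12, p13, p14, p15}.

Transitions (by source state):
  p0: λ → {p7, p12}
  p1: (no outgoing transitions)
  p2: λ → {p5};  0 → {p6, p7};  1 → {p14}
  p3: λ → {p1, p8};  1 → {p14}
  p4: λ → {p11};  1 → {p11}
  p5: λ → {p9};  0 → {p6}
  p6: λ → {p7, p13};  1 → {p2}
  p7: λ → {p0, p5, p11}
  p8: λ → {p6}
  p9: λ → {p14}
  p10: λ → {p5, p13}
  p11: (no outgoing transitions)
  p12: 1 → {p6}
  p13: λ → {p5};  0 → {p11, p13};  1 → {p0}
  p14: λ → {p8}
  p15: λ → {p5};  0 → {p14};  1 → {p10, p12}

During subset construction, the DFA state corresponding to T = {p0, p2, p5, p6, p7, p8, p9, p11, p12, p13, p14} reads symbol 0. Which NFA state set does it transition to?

p2 on 0 → {p6, p7}.
p5 on 0 → {p6}.
p13 on 0 → {p11, p13}.
No 0-transition from p0, p6, p7, p8, p9, p11, p12, p14.
Union after reading 0: {p6, p7, p11, p13}.
Now take the λ-closure:
From p7 via λ: add p0, p5.
From p0 via λ: add p12.
From p5 via λ: add p9.
From p9 via λ: add p14.
From p14 via λ: add p8.
No new states can be added; the closed set is {p0, p5, p6, p7, p8, p9, p11, p12, p13, p14}.

{p0, p5, p6, p7, p8, p9, p11, p12, p13, p14}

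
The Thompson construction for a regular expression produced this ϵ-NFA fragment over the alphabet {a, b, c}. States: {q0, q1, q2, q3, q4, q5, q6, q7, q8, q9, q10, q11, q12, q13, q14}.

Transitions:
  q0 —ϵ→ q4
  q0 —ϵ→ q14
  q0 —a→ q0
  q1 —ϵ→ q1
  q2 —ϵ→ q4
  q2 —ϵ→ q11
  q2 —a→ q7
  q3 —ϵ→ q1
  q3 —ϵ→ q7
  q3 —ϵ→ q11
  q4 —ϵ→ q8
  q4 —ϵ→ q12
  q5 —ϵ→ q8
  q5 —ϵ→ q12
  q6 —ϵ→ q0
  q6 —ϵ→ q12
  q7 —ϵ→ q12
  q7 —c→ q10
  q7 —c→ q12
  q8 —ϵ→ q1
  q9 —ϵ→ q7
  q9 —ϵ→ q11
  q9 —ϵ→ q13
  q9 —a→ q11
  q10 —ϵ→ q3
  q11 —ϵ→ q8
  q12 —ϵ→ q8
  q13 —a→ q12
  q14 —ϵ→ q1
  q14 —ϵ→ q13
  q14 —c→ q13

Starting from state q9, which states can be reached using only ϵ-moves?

{q1, q7, q8, q9, q11, q12, q13}

Start with {q9}.
From q9 via ϵ: add q7, q11, q13.
From q7 via ϵ: add q12.
From q11 via ϵ: add q8.
From q8 via ϵ: add q1.
No new states can be added; the closed set is {q1, q7, q8, q9, q11, q12, q13}.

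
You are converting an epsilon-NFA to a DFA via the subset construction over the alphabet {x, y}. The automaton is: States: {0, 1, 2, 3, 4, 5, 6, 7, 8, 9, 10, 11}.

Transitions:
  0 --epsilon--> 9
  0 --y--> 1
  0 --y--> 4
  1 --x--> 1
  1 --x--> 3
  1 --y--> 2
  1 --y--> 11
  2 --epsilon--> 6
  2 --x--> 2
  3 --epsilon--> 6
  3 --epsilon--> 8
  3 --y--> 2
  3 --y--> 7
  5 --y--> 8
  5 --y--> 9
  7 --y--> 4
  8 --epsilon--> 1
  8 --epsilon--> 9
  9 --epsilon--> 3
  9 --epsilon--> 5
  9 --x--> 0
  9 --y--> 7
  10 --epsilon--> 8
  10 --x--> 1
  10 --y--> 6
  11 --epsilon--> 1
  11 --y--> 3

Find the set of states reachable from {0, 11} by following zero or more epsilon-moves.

{0, 1, 3, 5, 6, 8, 9, 11}

Start with {0, 11}.
From 0 via epsilon: add 9.
From 11 via epsilon: add 1.
From 9 via epsilon: add 3, 5.
From 3 via epsilon: add 6, 8.
No new states can be added; the closed set is {0, 1, 3, 5, 6, 8, 9, 11}.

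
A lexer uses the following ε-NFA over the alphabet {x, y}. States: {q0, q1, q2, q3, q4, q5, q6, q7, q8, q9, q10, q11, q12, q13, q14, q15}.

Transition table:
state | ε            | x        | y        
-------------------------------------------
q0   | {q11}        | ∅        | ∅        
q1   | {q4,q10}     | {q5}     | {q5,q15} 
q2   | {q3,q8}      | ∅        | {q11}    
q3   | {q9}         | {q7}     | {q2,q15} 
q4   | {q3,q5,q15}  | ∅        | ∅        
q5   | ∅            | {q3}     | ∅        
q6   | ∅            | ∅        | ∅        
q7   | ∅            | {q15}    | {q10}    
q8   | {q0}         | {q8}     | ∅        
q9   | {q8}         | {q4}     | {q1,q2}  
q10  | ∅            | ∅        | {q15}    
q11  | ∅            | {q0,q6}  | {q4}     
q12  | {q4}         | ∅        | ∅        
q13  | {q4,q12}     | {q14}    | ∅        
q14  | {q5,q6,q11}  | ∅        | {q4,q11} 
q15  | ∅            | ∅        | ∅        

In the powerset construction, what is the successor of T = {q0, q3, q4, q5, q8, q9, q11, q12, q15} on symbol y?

{q0, q1, q2, q3, q4, q5, q8, q9, q10, q11, q15}

q3 on y → {q2, q15}.
q9 on y → {q1, q2}.
q11 on y → {q4}.
No y-transition from q0, q4, q5, q8, q12, q15.
Union after reading y: {q1, q2, q4, q15}.
Now take the ε-closure:
From q1 via ε: add q10.
From q2 via ε: add q3, q8.
From q4 via ε: add q5.
From q3 via ε: add q9.
From q8 via ε: add q0.
From q0 via ε: add q11.
No new states can be added; the closed set is {q0, q1, q2, q3, q4, q5, q8, q9, q10, q11, q15}.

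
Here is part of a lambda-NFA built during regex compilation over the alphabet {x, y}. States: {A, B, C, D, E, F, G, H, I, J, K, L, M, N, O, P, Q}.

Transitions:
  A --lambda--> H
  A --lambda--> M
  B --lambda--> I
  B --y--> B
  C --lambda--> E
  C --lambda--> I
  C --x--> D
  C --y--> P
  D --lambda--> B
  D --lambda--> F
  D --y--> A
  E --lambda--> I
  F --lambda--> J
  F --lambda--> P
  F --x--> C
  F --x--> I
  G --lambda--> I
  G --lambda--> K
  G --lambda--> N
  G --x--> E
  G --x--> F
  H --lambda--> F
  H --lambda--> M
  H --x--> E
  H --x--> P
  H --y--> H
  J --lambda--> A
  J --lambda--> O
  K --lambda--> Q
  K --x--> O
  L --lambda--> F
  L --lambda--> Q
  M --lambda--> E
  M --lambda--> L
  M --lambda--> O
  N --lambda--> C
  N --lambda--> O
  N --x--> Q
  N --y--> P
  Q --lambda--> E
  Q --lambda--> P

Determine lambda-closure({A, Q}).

{A, E, F, H, I, J, L, M, O, P, Q}

Start with {A, Q}.
From A via lambda: add H, M.
From Q via lambda: add E, P.
From E via lambda: add I.
From H via lambda: add F.
From M via lambda: add L, O.
From F via lambda: add J.
No new states can be added; the closed set is {A, E, F, H, I, J, L, M, O, P, Q}.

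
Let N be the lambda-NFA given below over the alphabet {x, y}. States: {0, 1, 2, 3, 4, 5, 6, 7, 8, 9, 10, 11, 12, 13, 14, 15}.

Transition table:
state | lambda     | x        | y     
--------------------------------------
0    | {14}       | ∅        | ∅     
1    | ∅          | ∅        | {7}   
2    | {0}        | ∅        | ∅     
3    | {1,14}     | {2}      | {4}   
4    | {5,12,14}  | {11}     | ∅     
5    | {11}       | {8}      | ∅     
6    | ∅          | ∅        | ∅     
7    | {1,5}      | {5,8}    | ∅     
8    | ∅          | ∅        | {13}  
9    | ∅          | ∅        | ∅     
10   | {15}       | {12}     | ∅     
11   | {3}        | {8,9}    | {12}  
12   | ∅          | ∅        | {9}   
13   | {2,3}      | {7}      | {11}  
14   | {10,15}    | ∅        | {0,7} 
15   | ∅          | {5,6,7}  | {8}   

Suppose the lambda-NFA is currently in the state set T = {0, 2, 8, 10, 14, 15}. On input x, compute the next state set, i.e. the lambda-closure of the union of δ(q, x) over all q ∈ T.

{1, 3, 5, 6, 7, 10, 11, 12, 14, 15}

10 on x → {12}.
15 on x → {5, 6, 7}.
No x-transition from 0, 2, 8, 14.
Union after reading x: {5, 6, 7, 12}.
Now take the lambda-closure:
From 5 via lambda: add 11.
From 7 via lambda: add 1.
From 11 via lambda: add 3.
From 3 via lambda: add 14.
From 14 via lambda: add 10, 15.
No new states can be added; the closed set is {1, 3, 5, 6, 7, 10, 11, 12, 14, 15}.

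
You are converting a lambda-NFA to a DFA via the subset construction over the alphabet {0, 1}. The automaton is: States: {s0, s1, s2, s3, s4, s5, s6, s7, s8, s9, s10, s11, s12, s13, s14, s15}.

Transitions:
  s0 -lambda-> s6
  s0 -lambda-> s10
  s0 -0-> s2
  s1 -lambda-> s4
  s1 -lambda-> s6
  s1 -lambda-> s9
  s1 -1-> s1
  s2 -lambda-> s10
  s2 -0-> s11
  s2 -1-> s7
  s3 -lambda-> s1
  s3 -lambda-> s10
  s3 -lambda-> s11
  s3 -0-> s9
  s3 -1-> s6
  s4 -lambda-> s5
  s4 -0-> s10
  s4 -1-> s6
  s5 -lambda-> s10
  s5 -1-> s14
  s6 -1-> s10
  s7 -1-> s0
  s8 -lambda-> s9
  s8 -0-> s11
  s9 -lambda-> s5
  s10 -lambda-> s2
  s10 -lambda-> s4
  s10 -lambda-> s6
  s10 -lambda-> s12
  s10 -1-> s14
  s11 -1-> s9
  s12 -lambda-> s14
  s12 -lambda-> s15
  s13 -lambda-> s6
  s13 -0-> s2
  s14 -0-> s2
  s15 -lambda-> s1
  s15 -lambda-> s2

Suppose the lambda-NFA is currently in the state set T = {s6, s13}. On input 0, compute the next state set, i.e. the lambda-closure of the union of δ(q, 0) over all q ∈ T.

s13 on 0 → {s2}.
No 0-transition from s6.
Union after reading 0: {s2}.
Now take the lambda-closure:
From s2 via lambda: add s10.
From s10 via lambda: add s4, s6, s12.
From s4 via lambda: add s5.
From s12 via lambda: add s14, s15.
From s15 via lambda: add s1.
From s1 via lambda: add s9.
No new states can be added; the closed set is {s1, s2, s4, s5, s6, s9, s10, s12, s14, s15}.

{s1, s2, s4, s5, s6, s9, s10, s12, s14, s15}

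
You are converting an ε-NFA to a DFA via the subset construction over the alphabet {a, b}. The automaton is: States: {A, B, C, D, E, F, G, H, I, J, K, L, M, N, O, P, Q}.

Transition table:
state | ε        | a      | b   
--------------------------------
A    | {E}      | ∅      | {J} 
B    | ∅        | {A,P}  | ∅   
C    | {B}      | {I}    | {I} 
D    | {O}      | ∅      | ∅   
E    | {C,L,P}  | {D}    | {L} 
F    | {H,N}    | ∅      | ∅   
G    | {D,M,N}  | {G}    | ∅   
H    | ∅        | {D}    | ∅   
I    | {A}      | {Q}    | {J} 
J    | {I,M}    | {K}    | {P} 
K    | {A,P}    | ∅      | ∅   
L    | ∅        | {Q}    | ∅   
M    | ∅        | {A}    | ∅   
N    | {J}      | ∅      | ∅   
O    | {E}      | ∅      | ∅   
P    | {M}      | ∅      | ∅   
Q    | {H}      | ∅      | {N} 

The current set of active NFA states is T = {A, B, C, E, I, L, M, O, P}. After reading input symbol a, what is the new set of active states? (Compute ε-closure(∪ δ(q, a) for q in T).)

B on a → {A, P}.
C on a → {I}.
E on a → {D}.
I on a → {Q}.
L on a → {Q}.
M on a → {A}.
No a-transition from A, O, P.
Union after reading a: {A, D, I, P, Q}.
Now take the ε-closure:
From A via ε: add E.
From D via ε: add O.
From P via ε: add M.
From Q via ε: add H.
From E via ε: add C, L.
From C via ε: add B.
No new states can be added; the closed set is {A, B, C, D, E, H, I, L, M, O, P, Q}.

{A, B, C, D, E, H, I, L, M, O, P, Q}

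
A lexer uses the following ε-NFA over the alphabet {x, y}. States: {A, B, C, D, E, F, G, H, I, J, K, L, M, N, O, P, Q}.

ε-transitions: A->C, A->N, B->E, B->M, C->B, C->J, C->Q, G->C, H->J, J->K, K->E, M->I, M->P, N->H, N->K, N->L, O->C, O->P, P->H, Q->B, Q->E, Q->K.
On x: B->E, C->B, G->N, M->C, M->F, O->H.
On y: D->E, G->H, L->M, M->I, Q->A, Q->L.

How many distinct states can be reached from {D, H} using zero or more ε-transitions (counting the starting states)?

5

Start with {D, H}.
From H via ε: add J.
From J via ε: add K.
From K via ε: add E.
ε-closure = {D, E, H, J, K}, which has 5 states.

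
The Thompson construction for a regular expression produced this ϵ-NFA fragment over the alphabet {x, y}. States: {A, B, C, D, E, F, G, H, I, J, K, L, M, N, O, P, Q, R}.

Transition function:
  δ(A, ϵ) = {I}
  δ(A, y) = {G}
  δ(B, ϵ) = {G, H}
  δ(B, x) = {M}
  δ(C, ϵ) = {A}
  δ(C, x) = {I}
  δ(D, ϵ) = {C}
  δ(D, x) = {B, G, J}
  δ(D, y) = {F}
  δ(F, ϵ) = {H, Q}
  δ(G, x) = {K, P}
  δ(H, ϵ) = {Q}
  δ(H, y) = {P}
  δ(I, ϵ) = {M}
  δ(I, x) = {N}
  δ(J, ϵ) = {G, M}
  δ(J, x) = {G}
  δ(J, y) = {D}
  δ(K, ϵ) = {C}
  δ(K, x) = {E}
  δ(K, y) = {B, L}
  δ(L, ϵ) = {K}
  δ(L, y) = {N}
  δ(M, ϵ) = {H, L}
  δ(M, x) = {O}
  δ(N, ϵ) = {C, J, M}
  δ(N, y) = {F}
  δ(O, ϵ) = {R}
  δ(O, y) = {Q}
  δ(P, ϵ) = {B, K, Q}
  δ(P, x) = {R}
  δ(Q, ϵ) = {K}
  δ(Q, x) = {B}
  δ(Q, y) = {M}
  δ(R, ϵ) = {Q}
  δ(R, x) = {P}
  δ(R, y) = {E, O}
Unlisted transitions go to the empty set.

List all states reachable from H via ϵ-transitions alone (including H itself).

Start with {H}.
From H via ϵ: add Q.
From Q via ϵ: add K.
From K via ϵ: add C.
From C via ϵ: add A.
From A via ϵ: add I.
From I via ϵ: add M.
From M via ϵ: add L.
No new states can be added; the closed set is {A, C, H, I, K, L, M, Q}.

{A, C, H, I, K, L, M, Q}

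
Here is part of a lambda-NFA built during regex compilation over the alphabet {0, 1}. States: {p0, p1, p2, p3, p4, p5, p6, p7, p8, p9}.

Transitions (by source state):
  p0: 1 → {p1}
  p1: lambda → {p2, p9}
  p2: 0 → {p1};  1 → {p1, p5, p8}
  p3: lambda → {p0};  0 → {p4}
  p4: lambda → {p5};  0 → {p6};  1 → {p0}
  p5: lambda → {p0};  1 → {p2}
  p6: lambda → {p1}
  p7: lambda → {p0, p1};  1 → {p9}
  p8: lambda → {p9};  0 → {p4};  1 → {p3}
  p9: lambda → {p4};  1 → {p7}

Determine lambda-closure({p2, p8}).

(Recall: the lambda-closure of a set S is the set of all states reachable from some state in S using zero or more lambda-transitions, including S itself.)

Start with {p2, p8}.
From p8 via lambda: add p9.
From p9 via lambda: add p4.
From p4 via lambda: add p5.
From p5 via lambda: add p0.
No new states can be added; the closed set is {p0, p2, p4, p5, p8, p9}.

{p0, p2, p4, p5, p8, p9}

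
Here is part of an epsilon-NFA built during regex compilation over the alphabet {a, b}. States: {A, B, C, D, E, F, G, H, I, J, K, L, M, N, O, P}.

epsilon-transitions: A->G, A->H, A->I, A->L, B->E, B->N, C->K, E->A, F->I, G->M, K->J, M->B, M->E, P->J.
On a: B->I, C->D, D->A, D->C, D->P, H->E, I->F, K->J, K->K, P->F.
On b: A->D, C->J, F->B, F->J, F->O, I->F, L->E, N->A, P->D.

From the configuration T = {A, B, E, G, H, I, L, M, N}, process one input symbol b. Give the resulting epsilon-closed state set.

{A, B, D, E, F, G, H, I, L, M, N}

A on b → {D}.
I on b → {F}.
L on b → {E}.
N on b → {A}.
No b-transition from B, E, G, H, M.
Union after reading b: {A, D, E, F}.
Now take the epsilon-closure:
From A via epsilon: add G, H, I, L.
From G via epsilon: add M.
From M via epsilon: add B.
From B via epsilon: add N.
No new states can be added; the closed set is {A, B, D, E, F, G, H, I, L, M, N}.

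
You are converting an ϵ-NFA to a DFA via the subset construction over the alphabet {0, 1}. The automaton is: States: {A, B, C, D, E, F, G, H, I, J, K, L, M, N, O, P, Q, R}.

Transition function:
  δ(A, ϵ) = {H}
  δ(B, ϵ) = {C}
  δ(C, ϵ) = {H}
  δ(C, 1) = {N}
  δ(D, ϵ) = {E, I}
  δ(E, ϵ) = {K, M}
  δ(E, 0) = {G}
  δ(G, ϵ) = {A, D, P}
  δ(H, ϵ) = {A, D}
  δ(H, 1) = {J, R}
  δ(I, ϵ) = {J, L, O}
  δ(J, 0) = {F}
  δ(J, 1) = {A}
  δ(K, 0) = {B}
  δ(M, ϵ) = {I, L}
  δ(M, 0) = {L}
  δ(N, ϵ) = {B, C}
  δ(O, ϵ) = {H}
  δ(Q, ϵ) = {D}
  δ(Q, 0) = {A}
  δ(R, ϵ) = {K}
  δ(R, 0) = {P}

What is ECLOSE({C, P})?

Start with {C, P}.
From C via ϵ: add H.
From H via ϵ: add A, D.
From D via ϵ: add E, I.
From E via ϵ: add K, M.
From I via ϵ: add J, L, O.
No new states can be added; the closed set is {A, C, D, E, H, I, J, K, L, M, O, P}.

{A, C, D, E, H, I, J, K, L, M, O, P}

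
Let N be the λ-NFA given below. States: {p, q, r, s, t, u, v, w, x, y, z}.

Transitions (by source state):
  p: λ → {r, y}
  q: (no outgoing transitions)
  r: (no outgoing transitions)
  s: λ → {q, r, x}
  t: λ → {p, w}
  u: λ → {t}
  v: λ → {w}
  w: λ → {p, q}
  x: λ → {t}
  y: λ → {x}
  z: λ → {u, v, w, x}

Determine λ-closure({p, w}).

Start with {p, w}.
From p via λ: add r, y.
From w via λ: add q.
From y via λ: add x.
From x via λ: add t.
No new states can be added; the closed set is {p, q, r, t, w, x, y}.

{p, q, r, t, w, x, y}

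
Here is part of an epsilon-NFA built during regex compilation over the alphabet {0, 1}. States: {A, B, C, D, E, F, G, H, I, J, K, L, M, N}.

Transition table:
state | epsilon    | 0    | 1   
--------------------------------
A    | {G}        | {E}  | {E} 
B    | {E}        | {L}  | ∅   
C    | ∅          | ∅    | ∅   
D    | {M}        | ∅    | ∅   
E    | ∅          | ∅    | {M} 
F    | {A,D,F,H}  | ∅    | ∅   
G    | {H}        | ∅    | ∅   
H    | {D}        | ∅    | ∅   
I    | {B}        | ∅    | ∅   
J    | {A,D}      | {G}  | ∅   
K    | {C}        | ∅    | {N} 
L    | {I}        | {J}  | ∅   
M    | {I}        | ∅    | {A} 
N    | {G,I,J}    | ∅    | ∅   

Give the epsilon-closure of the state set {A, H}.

{A, B, D, E, G, H, I, M}

Start with {A, H}.
From A via epsilon: add G.
From H via epsilon: add D.
From D via epsilon: add M.
From M via epsilon: add I.
From I via epsilon: add B.
From B via epsilon: add E.
No new states can be added; the closed set is {A, B, D, E, G, H, I, M}.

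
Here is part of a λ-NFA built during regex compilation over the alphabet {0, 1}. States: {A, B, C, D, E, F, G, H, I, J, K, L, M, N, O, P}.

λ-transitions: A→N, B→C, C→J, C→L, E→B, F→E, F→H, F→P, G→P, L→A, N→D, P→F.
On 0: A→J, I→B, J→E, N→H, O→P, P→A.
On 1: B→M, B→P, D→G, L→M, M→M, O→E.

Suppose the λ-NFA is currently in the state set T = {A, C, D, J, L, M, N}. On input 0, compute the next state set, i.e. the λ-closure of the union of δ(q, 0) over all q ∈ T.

A on 0 → {J}.
J on 0 → {E}.
N on 0 → {H}.
No 0-transition from C, D, L, M.
Union after reading 0: {E, H, J}.
Now take the λ-closure:
From E via λ: add B.
From B via λ: add C.
From C via λ: add L.
From L via λ: add A.
From A via λ: add N.
From N via λ: add D.
No new states can be added; the closed set is {A, B, C, D, E, H, J, L, N}.

{A, B, C, D, E, H, J, L, N}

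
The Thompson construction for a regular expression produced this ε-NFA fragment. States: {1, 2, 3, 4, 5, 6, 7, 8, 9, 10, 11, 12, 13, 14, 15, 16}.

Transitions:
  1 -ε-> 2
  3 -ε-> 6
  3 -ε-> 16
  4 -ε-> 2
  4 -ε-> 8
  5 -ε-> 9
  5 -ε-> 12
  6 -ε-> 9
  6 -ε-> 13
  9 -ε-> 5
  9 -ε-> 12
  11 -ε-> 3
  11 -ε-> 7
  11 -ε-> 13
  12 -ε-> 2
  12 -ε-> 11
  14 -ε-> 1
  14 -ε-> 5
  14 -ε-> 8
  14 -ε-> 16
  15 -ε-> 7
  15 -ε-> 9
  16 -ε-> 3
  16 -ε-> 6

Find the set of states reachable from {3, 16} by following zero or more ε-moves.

Start with {3, 16}.
From 3 via ε: add 6.
From 6 via ε: add 9, 13.
From 9 via ε: add 5, 12.
From 12 via ε: add 2, 11.
From 11 via ε: add 7.
No new states can be added; the closed set is {2, 3, 5, 6, 7, 9, 11, 12, 13, 16}.

{2, 3, 5, 6, 7, 9, 11, 12, 13, 16}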